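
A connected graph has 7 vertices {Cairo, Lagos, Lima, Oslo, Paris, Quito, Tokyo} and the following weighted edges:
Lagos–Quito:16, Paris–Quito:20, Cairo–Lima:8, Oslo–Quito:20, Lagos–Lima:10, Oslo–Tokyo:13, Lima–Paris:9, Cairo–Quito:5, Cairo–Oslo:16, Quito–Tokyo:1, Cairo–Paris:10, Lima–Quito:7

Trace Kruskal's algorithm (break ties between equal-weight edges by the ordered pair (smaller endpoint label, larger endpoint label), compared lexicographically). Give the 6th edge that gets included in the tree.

Oslo-Tokyo

Kruskal's algorithm — process edges by increasing weight (ties by edge label):
Quito–Tokyo (1): add — endpoints in different components.
Cairo–Quito (5): add — endpoints in different components.
Lima–Quito (7): add — endpoints in different components.
Cairo–Lima (8): skip — Lima and Cairo already connected.
Lima–Paris (9): add — endpoints in different components.
Cairo–Paris (10): skip — Paris and Cairo already connected.
Lagos–Lima (10): add — endpoints in different components.
Oslo–Tokyo (13): add — endpoints in different components.
The 6th edge added is Oslo–Tokyo.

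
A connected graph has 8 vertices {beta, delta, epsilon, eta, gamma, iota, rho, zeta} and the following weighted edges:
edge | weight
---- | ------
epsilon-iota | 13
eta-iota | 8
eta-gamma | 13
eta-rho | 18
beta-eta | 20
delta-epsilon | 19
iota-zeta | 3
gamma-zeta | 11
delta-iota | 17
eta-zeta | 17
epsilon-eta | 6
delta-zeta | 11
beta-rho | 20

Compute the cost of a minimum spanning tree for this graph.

77

Sort edges by weight, then run Kruskal:
iota-zeta (3): add — endpoints in different components.
epsilon-eta (6): add — endpoints in different components.
eta-iota (8): add — endpoints in different components.
delta-zeta (11): add — endpoints in different components.
gamma-zeta (11): add — endpoints in different components.
epsilon-iota (13): skip — iota and epsilon already connected.
eta-gamma (13): skip — eta and gamma already connected.
delta-iota (17): skip — iota and delta already connected.
eta-zeta (17): skip — eta and zeta already connected.
eta-rho (18): add — endpoints in different components.
delta-epsilon (19): skip — epsilon and delta already connected.
beta-eta (20): add — endpoints in different components.
MST edges: iota-zeta, epsilon-eta, eta-iota, delta-zeta, gamma-zeta, eta-rho, beta-eta; total weight 3+6+8+11+11+18+20 = 77.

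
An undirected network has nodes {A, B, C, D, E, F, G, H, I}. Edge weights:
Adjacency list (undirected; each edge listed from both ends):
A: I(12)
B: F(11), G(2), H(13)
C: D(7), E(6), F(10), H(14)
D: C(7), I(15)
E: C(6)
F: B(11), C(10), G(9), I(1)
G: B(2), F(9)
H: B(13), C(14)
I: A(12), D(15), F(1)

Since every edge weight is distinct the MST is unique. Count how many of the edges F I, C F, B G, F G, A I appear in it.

5

Kruskal: consider edges lightest-first.
F I (1): add — endpoints in different components.
B G (2): add — endpoints in different components.
C E (6): add — endpoints in different components.
C D (7): add — endpoints in different components.
F G (9): add — endpoints in different components.
C F (10): add — endpoints in different components.
B F (11): skip — B and F already connected.
A I (12): add — endpoints in different components.
B H (13): add — endpoints in different components.
MST edge set: {F I, B G, C E, C D, F G, C F, A I, B H}.
Of the listed edges, {F I, C F, B G, F G, A I} are in the MST → 5.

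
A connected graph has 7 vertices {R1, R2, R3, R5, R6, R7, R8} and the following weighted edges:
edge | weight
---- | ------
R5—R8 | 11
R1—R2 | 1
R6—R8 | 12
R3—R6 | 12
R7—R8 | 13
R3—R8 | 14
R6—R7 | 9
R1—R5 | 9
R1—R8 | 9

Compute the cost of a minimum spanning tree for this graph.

Kruskal's algorithm — process edges by increasing weight (ties by edge label):
R1—R2 (1): add. Components now {R5} {R8} {R1,R2} {R6} {R7} {R3}
R1—R5 (9): add. Components now {R1,R2,R5} {R8} {R6} {R7} {R3}
R1—R8 (9): add. Components now {R1,R2,R5,R8} {R6} {R7} {R3}
R6—R7 (9): add. Components now {R1,R2,R5,R8} {R6,R7} {R3}
R5—R8 (11): skip — R5 and R8 already connected.
R3—R6 (12): add. Components now {R1,R2,R5,R8} {R3,R6,R7}
R6—R8 (12): add. Components now {R1,R2,R3,R5,R6,R7,R8}
MST edges: R1—R2, R1—R5, R1—R8, R6—R7, R3—R6, R6—R8; total weight 1+9+9+9+12+12 = 52.

52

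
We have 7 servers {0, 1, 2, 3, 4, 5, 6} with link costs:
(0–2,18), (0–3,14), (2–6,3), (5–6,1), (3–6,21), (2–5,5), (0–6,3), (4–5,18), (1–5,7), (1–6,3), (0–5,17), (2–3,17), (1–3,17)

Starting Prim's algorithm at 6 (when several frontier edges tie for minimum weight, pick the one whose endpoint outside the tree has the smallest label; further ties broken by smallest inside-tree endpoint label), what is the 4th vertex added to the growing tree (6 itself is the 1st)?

1

Grow the tree from 6 using Prim:
Step 1: cheapest edge leaving the tree is 5–6 (1); add 5.
Step 2: cheapest edge leaving the tree is 0–6 (3); add 0.
Step 3: cheapest edge leaving the tree is 1–6 (3); add 1.
Step 4: cheapest edge leaving the tree is 2–6 (3); add 2.
Step 5: cheapest edge leaving the tree is 0–3 (14); add 3.
Step 6: cheapest edge leaving the tree is 4–5 (18); add 4.
Vertex order: 6, 5, 0, 1, 2, 3, 4. The 4th vertex is 1.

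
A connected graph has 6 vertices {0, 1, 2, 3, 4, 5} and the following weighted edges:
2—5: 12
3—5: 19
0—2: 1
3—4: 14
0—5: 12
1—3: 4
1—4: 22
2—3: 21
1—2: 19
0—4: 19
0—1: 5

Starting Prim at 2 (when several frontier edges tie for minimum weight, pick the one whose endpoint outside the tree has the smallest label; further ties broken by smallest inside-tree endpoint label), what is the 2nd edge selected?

0-1

Prim, starting at 2.
Step 1: cheapest edge leaving the tree is 0—2 (1); add 0.
Step 2: cheapest edge leaving the tree is 0—1 (5); add 1.
Step 3: cheapest edge leaving the tree is 1—3 (4); add 3.
Step 4: cheapest edge leaving the tree is 0—5 (12); add 5.
Step 5: cheapest edge leaving the tree is 3—4 (14); add 4.
The 2nd edge added is 0—1.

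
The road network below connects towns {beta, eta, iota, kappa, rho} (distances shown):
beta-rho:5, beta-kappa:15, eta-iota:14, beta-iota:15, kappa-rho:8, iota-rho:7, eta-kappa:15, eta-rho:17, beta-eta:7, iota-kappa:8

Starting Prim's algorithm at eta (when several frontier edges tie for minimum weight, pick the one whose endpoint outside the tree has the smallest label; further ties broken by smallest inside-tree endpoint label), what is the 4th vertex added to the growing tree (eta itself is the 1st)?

Grow the tree from eta using Prim:
Step 1: cheapest edge leaving the tree is beta-eta (7); add beta.
Step 2: cheapest edge leaving the tree is beta-rho (5); add rho.
Step 3: cheapest edge leaving the tree is iota-rho (7); add iota.
Step 4: cheapest edge leaving the tree is iota-kappa (8); add kappa.
Vertex order: eta, beta, rho, iota, kappa. The 4th vertex is iota.

iota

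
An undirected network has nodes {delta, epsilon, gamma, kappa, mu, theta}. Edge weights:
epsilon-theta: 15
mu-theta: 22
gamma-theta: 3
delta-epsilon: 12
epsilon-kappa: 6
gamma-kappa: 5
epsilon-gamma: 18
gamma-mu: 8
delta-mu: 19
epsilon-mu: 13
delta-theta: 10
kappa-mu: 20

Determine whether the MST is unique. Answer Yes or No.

Kruskal: consider edges lightest-first.
gamma-theta (3): add. Components now {kappa} {mu} {gamma,theta} {epsilon} {delta}
gamma-kappa (5): add. Components now {gamma,kappa,theta} {mu} {epsilon} {delta}
epsilon-kappa (6): add. Components now {epsilon,gamma,kappa,theta} {mu} {delta}
gamma-mu (8): add. Components now {epsilon,gamma,kappa,mu,theta} {delta}
delta-theta (10): add. Components now {delta,epsilon,gamma,kappa,mu,theta}
Every non-tree edge has weight strictly greater than the heaviest edge on the tree path between its endpoints, so the MST is unique.

Yes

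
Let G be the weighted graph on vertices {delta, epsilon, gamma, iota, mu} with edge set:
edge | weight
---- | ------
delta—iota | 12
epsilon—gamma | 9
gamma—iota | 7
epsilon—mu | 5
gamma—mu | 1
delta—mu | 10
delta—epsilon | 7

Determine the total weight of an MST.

20

Grow the tree from epsilon using Prim:
Step 1: frontier [epsilon—mu 5, delta—epsilon 7, epsilon—gamma 9] → take epsilon—mu (5); add mu.
Step 2: frontier [delta—epsilon 7, epsilon—gamma 9, gamma—mu 1, delta—mu 10] → take gamma—mu (1); add gamma.
Step 3: frontier [delta—epsilon 7, gamma—iota 7, delta—mu 10] → take delta—epsilon (7); add delta.
Step 4: frontier [delta—iota 12, gamma—iota 7] → take gamma—iota (7); add iota.
MST edges: epsilon—mu, gamma—mu, delta—epsilon, gamma—iota; total weight 5+1+7+7 = 20.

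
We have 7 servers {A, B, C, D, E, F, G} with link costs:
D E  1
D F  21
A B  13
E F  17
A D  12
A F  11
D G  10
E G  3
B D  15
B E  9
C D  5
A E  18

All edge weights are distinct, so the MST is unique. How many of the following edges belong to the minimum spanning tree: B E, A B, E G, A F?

3

Sort edges by weight, then run Kruskal:
D E (1): add. Components now {A} {B} {C} {D,E} {F} {G}
E G (3): add. Components now {A} {B} {C} {D,E,G} {F}
C D (5): add. Components now {A} {B} {C,D,E,G} {F}
B E (9): add. Components now {A} {B,C,D,E,G} {F}
D G (10): skip — D and G already connected.
A F (11): add. Components now {A,F} {B,C,D,E,G}
A D (12): add. Components now {A,B,C,D,E,F,G}
MST edge set: {D E, E G, C D, B E, A F, A D}.
Of the listed edges, {B E, E G, A F} are in the MST → 3.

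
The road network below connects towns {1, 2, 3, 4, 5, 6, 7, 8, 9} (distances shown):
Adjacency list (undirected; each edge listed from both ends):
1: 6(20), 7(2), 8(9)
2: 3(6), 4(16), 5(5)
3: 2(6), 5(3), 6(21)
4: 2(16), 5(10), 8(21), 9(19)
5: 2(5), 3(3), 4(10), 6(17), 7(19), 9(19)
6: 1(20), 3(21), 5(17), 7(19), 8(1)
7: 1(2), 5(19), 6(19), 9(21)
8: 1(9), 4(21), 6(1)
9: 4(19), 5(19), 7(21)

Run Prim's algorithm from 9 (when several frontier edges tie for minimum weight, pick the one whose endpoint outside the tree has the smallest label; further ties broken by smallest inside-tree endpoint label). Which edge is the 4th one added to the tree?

Prim's algorithm from 9:
Step 1: cheapest edge leaving the tree is 4—9 (19); add 4.
Step 2: cheapest edge leaving the tree is 4—5 (10); add 5.
Step 3: cheapest edge leaving the tree is 3—5 (3); add 3.
Step 4: cheapest edge leaving the tree is 2—5 (5); add 2.
Step 5: cheapest edge leaving the tree is 5—6 (17); add 6.
Step 6: cheapest edge leaving the tree is 6—8 (1); add 8.
Step 7: cheapest edge leaving the tree is 1—8 (9); add 1.
Step 8: cheapest edge leaving the tree is 1—7 (2); add 7.
The 4th edge added is 2—5.

2-5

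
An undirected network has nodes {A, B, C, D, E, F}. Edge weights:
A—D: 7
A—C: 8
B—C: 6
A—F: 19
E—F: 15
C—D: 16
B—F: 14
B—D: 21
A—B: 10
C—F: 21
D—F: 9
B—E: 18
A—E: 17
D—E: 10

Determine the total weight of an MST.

Sort edges by weight, then run Kruskal:
B—C (6): add — endpoints in different components.
A—D (7): add — endpoints in different components.
A—C (8): add — endpoints in different components.
D—F (9): add — endpoints in different components.
A—B (10): skip — A and B already connected.
D—E (10): add — endpoints in different components.
MST edges: B—C, A—D, A—C, D—F, D—E; total weight 6+7+8+9+10 = 40.

40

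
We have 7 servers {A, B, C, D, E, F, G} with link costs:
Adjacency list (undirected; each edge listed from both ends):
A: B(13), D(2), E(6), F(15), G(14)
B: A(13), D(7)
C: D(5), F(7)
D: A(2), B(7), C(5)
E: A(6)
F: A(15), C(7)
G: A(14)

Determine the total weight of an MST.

Kruskal: consider edges lightest-first.
A—D (2): add. Components now {A,D} {B} {C} {E} {F} {G}
C—D (5): add. Components now {A,C,D} {B} {E} {F} {G}
A—E (6): add. Components now {A,C,D,E} {B} {F} {G}
B—D (7): add. Components now {A,B,C,D,E} {F} {G}
C—F (7): add. Components now {A,B,C,D,E,F} {G}
A—B (13): skip — A and B already connected.
A—G (14): add. Components now {A,B,C,D,E,F,G}
MST edges: A—D, C—D, A—E, B—D, C—F, A—G; total weight 2+5+6+7+7+14 = 41.

41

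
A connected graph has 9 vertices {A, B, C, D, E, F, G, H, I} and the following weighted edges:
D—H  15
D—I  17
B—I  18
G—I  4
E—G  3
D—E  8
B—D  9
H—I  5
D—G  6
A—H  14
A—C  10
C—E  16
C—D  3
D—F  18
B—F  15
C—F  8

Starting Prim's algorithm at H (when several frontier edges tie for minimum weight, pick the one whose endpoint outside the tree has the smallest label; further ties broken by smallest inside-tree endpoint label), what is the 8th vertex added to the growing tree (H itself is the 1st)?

B

Prim, starting at H.
Step 1: cheapest edge leaving the tree is H—I (5); add I.
Step 2: cheapest edge leaving the tree is G—I (4); add G.
Step 3: cheapest edge leaving the tree is E—G (3); add E.
Step 4: cheapest edge leaving the tree is D—G (6); add D.
Step 5: cheapest edge leaving the tree is C—D (3); add C.
Step 6: cheapest edge leaving the tree is C—F (8); add F.
Step 7: cheapest edge leaving the tree is B—D (9); add B.
Step 8: cheapest edge leaving the tree is A—C (10); add A.
Vertex order: H, I, G, E, D, C, F, B, A. The 8th vertex is B.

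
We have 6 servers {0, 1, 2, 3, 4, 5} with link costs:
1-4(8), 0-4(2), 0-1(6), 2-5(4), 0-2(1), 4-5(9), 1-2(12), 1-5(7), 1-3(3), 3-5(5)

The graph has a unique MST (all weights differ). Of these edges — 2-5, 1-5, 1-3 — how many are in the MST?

2

Kruskal's algorithm — process edges by increasing weight (ties by edge label):
0-2 (1): add — endpoints in different components.
0-4 (2): add — endpoints in different components.
1-3 (3): add — endpoints in different components.
2-5 (4): add — endpoints in different components.
3-5 (5): add — endpoints in different components.
MST edge set: {0-2, 0-4, 1-3, 2-5, 3-5}.
Of the listed edges, {2-5, 1-3} are in the MST → 2.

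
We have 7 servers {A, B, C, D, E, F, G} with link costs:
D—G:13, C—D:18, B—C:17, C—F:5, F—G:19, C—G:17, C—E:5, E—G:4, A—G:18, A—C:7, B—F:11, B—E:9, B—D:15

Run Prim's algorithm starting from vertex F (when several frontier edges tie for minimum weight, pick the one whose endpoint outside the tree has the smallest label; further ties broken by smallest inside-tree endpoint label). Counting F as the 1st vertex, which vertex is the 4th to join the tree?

Grow the tree from F using Prim:
Step 1: frontier [C—F 5, B—F 11, F—G 19] → take C—F (5); add C.
Step 2: frontier [C—E 5, A—C 7, B—C 17, C—G 17, C—D 18, B—F 11, F—G 19] → take C—E (5); add E.
Step 3: frontier [A—C 7, B—C 17, C—G 17, C—D 18, E—G 4, B—E 9, B—F 11, F—G 19] → take E—G (4); add G.
Step 4: frontier [A—C 7, B—C 17, C—D 18, B—E 9, B—F 11, D—G 13, A—G 18] → take A—C (7); add A.
Step 5: frontier [B—C 17, C—D 18, B—E 9, B—F 11, D—G 13] → take B—E (9); add B.
Step 6: frontier [B—D 15, C—D 18, D—G 13] → take D—G (13); add D.
Vertex order: F, C, E, G, A, B, D. The 4th vertex is G.

G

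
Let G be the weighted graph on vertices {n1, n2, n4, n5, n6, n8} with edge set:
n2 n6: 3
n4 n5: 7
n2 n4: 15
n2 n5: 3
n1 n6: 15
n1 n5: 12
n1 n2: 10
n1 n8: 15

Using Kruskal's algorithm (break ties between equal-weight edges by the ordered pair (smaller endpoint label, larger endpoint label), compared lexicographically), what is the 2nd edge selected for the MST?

n2-n6

Kruskal: consider edges lightest-first.
n2 n5 (3): add — endpoints in different components.
n2 n6 (3): add — endpoints in different components.
n4 n5 (7): add — endpoints in different components.
n1 n2 (10): add — endpoints in different components.
n1 n5 (12): skip — n5 and n1 already connected.
n1 n6 (15): skip — n1 and n6 already connected.
n1 n8 (15): add — endpoints in different components.
The 2nd edge added is n2 n6.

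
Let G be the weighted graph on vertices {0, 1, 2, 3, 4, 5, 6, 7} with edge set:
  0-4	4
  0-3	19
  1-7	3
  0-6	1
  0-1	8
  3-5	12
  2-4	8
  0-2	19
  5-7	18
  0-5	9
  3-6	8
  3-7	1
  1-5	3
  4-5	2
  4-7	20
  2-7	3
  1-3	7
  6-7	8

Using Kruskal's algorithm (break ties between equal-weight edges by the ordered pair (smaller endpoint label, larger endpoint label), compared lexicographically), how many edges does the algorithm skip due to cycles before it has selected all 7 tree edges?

0

Sort edges by weight, then run Kruskal:
0-6 (1): add — endpoints in different components.
3-7 (1): add — endpoints in different components.
4-5 (2): add — endpoints in different components.
1-5 (3): add — endpoints in different components.
1-7 (3): add — endpoints in different components.
2-7 (3): add — endpoints in different components.
0-4 (4): add — endpoints in different components.
Edges rejected before the tree was complete: 0.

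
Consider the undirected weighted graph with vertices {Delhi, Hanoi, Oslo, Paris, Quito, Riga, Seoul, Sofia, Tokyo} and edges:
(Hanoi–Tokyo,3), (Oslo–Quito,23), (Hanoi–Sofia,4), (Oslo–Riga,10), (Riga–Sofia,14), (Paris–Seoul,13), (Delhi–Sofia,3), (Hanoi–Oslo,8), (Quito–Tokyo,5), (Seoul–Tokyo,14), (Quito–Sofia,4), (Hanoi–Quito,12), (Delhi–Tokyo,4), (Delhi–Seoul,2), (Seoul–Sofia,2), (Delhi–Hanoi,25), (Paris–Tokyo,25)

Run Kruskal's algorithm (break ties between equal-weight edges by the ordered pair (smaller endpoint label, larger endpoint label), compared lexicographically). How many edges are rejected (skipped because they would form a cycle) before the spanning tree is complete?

4

Kruskal's algorithm — process edges by increasing weight (ties by edge label):
Delhi–Seoul (2): add — endpoints in different components.
Seoul–Sofia (2): add — endpoints in different components.
Delhi–Sofia (3): skip — Delhi and Sofia already connected.
Hanoi–Tokyo (3): add — endpoints in different components.
Delhi–Tokyo (4): add — endpoints in different components.
Hanoi–Sofia (4): skip — Hanoi and Sofia already connected.
Quito–Sofia (4): add — endpoints in different components.
Quito–Tokyo (5): skip — Quito and Tokyo already connected.
Hanoi–Oslo (8): add — endpoints in different components.
Oslo–Riga (10): add — endpoints in different components.
Hanoi–Quito (12): skip — Hanoi and Quito already connected.
Paris–Seoul (13): add — endpoints in different components.
Edges rejected before the tree was complete: 4.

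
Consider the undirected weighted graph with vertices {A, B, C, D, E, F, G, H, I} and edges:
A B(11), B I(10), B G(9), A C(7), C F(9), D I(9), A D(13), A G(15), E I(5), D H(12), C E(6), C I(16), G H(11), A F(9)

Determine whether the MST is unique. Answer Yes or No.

No

Kruskal: consider edges lightest-first.
E I (5): add — endpoints in different components.
C E (6): add — endpoints in different components.
A C (7): add — endpoints in different components.
A F (9): add — endpoints in different components.
B G (9): add — endpoints in different components.
C F (9): skip — C and F already connected.
D I (9): add — endpoints in different components.
B I (10): add — endpoints in different components.
A B (11): skip — A and B already connected.
G H (11): add — endpoints in different components.
Non-tree edge C F has weight 9, equal to the heaviest edge on its tree cycle — swapping gives another MST of the same weight. Not unique.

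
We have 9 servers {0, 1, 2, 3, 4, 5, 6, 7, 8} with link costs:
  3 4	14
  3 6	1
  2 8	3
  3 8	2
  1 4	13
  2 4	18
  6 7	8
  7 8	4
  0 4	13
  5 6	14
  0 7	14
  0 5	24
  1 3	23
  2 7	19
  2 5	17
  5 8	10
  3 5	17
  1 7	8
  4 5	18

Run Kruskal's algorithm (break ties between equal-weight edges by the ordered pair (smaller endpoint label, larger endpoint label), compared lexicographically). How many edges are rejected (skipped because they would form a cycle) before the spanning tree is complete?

1

Kruskal: consider edges lightest-first.
3 6 (1): add — endpoints in different components.
3 8 (2): add — endpoints in different components.
2 8 (3): add — endpoints in different components.
7 8 (4): add — endpoints in different components.
1 7 (8): add — endpoints in different components.
6 7 (8): skip — 6 and 7 already connected.
5 8 (10): add — endpoints in different components.
0 4 (13): add — endpoints in different components.
1 4 (13): add — endpoints in different components.
Edges rejected before the tree was complete: 1.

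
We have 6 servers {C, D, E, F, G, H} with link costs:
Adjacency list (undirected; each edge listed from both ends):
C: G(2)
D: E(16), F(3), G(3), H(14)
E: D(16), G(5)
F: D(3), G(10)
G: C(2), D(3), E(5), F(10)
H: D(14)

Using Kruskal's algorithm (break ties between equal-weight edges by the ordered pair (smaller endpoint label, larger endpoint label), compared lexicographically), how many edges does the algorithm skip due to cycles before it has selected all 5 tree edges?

1

Kruskal's algorithm — process edges by increasing weight (ties by edge label):
C–G (2): add — endpoints in different components.
D–F (3): add — endpoints in different components.
D–G (3): add — endpoints in different components.
E–G (5): add — endpoints in different components.
F–G (10): skip — F and G already connected.
D–H (14): add — endpoints in different components.
Edges rejected before the tree was complete: 1.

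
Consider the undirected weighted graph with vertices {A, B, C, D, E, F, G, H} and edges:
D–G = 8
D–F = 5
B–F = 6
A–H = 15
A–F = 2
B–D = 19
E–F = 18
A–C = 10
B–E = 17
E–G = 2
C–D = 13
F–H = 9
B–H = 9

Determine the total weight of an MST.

42

Grow the tree from B using Prim:
Step 1: cheapest edge leaving the tree is B–F (6); add F.
Step 2: cheapest edge leaving the tree is A–F (2); add A.
Step 3: cheapest edge leaving the tree is D–F (5); add D.
Step 4: cheapest edge leaving the tree is D–G (8); add G.
Step 5: cheapest edge leaving the tree is E–G (2); add E.
Step 6: cheapest edge leaving the tree is B–H (9); add H.
Step 7: cheapest edge leaving the tree is A–C (10); add C.
MST edges: B–F, A–F, D–F, D–G, E–G, B–H, A–C; total weight 6+2+5+8+2+9+10 = 42.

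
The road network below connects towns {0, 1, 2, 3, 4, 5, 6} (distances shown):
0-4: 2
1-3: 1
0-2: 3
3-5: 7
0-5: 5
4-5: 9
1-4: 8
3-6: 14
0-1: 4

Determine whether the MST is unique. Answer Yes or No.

Yes

Kruskal: consider edges lightest-first.
1-3 (1): add. Components now {0} {1,3} {2} {4} {5} {6}
0-4 (2): add. Components now {0,4} {1,3} {2} {5} {6}
0-2 (3): add. Components now {0,2,4} {1,3} {5} {6}
0-1 (4): add. Components now {0,1,2,3,4} {5} {6}
0-5 (5): add. Components now {0,1,2,3,4,5} {6}
3-5 (7): skip — 3 and 5 already connected.
1-4 (8): skip — 1 and 4 already connected.
4-5 (9): skip — 4 and 5 already connected.
3-6 (14): add. Components now {0,1,2,3,4,5,6}
Every non-tree edge has weight strictly greater than the heaviest edge on the tree path between its endpoints, so the MST is unique.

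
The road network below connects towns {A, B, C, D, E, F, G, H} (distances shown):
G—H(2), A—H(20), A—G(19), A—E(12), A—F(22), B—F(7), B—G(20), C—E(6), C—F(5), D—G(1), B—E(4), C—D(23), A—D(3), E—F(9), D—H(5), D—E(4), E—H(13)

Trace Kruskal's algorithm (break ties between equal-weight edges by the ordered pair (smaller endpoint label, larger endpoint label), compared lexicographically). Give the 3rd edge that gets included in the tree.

Sort edges by weight, then run Kruskal:
D—G (1): add — endpoints in different components.
G—H (2): add — endpoints in different components.
A—D (3): add — endpoints in different components.
B—E (4): add — endpoints in different components.
D—E (4): add — endpoints in different components.
C—F (5): add — endpoints in different components.
D—H (5): skip — D and H already connected.
C—E (6): add — endpoints in different components.
The 3rd edge added is A—D.

A-D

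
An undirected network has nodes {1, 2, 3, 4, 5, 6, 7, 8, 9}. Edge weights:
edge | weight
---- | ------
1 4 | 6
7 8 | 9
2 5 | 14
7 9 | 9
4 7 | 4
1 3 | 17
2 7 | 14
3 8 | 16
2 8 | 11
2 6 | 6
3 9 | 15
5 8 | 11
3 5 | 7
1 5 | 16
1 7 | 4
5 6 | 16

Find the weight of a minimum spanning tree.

61

Prim's algorithm from 5:
Step 1: cheapest edge leaving the tree is 3 5 (7); add 3.
Step 2: cheapest edge leaving the tree is 5 8 (11); add 8.
Step 3: cheapest edge leaving the tree is 7 8 (9); add 7.
Step 4: cheapest edge leaving the tree is 1 7 (4); add 1.
Step 5: cheapest edge leaving the tree is 4 7 (4); add 4.
Step 6: cheapest edge leaving the tree is 7 9 (9); add 9.
Step 7: cheapest edge leaving the tree is 2 8 (11); add 2.
Step 8: cheapest edge leaving the tree is 2 6 (6); add 6.
MST edges: 3 5, 5 8, 7 8, 1 7, 4 7, 7 9, 2 8, 2 6; total weight 7+11+9+4+4+9+11+6 = 61.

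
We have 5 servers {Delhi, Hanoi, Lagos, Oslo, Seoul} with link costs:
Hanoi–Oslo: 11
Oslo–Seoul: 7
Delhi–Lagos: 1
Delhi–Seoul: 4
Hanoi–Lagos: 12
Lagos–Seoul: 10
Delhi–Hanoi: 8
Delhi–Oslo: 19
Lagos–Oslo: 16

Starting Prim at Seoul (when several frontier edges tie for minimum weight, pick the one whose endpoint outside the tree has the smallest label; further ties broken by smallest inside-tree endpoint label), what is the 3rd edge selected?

Prim, starting at Seoul.
Step 1: frontier [Delhi–Seoul 4, Oslo–Seoul 7, Lagos–Seoul 10] → take Delhi–Seoul (4); add Delhi.
Step 2: frontier [Delhi–Lagos 1, Delhi–Hanoi 8, Delhi–Oslo 19, Oslo–Seoul 7, Lagos–Seoul 10] → take Delhi–Lagos (1); add Lagos.
Step 3: frontier [Delhi–Hanoi 8, Delhi–Oslo 19, Hanoi–Lagos 12, Lagos–Oslo 16, Oslo–Seoul 7] → take Oslo–Seoul (7); add Oslo.
Step 4: frontier [Delhi–Hanoi 8, Hanoi–Lagos 12, Hanoi–Oslo 11] → take Delhi–Hanoi (8); add Hanoi.
The 3rd edge added is Oslo–Seoul.

Oslo-Seoul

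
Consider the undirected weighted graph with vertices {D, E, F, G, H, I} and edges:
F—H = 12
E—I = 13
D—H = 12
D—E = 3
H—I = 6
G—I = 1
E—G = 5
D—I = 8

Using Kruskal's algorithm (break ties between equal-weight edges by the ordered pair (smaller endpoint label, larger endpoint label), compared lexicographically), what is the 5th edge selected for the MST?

F-H

Kruskal: consider edges lightest-first.
G—I (1): add. Components now {D} {E} {F} {G,I} {H}
D—E (3): add. Components now {D,E} {F} {G,I} {H}
E—G (5): add. Components now {D,E,G,I} {F} {H}
H—I (6): add. Components now {D,E,G,H,I} {F}
D—I (8): skip — D and I already connected.
D—H (12): skip — D and H already connected.
F—H (12): add. Components now {D,E,F,G,H,I}
The 5th edge added is F—H.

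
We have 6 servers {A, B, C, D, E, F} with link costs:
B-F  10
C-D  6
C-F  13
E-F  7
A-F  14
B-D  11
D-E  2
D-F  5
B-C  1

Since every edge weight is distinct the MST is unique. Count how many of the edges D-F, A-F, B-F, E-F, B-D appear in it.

2

Sort edges by weight, then run Kruskal:
B-C (1): add. Components now {A} {B,C} {D} {E} {F}
D-E (2): add. Components now {A} {B,C} {D,E} {F}
D-F (5): add. Components now {A} {B,C} {D,E,F}
C-D (6): add. Components now {A} {B,C,D,E,F}
E-F (7): skip — E and F already connected.
B-F (10): skip — B and F already connected.
B-D (11): skip — B and D already connected.
C-F (13): skip — C and F already connected.
A-F (14): add. Components now {A,B,C,D,E,F}
MST edge set: {B-C, D-E, D-F, C-D, A-F}.
Of the listed edges, {D-F, A-F} are in the MST → 2.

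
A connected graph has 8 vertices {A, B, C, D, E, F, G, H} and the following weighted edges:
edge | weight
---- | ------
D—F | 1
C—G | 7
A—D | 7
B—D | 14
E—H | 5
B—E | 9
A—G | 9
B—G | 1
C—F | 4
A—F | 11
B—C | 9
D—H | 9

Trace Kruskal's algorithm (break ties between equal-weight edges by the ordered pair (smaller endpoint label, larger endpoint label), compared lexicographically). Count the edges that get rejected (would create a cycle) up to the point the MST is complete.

Kruskal's algorithm — process edges by increasing weight (ties by edge label):
B—G (1): add — endpoints in different components.
D—F (1): add — endpoints in different components.
C—F (4): add — endpoints in different components.
E—H (5): add — endpoints in different components.
A—D (7): add — endpoints in different components.
C—G (7): add — endpoints in different components.
A—G (9): skip — A and G already connected.
B—C (9): skip — B and C already connected.
B—E (9): add — endpoints in different components.
Edges rejected before the tree was complete: 2.

2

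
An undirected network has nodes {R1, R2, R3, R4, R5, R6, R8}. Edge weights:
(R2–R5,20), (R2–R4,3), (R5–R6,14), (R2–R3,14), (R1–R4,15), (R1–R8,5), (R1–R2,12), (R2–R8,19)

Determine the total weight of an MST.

Kruskal's algorithm — process edges by increasing weight (ties by edge label):
R2–R4 (3): add — endpoints in different components.
R1–R8 (5): add — endpoints in different components.
R1–R2 (12): add — endpoints in different components.
R2–R3 (14): add — endpoints in different components.
R5–R6 (14): add — endpoints in different components.
R1–R4 (15): skip — R1 and R4 already connected.
R2–R8 (19): skip — R2 and R8 already connected.
R2–R5 (20): add — endpoints in different components.
MST edges: R2–R4, R1–R8, R1–R2, R2–R3, R5–R6, R2–R5; total weight 3+5+12+14+14+20 = 68.

68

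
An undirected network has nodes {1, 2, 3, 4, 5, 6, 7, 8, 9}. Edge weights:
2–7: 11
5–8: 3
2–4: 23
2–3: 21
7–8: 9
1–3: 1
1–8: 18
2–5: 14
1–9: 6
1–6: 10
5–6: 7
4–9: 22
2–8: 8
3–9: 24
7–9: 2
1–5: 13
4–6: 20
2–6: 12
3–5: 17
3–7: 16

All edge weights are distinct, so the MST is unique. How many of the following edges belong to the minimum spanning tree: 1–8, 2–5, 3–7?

Kruskal's algorithm — process edges by increasing weight (ties by edge label):
1–3 (1): add — endpoints in different components.
7–9 (2): add — endpoints in different components.
5–8 (3): add — endpoints in different components.
1–9 (6): add — endpoints in different components.
5–6 (7): add — endpoints in different components.
2–8 (8): add — endpoints in different components.
7–8 (9): add — endpoints in different components.
1–6 (10): skip — 1 and 6 already connected.
2–7 (11): skip — 2 and 7 already connected.
2–6 (12): skip — 2 and 6 already connected.
1–5 (13): skip — 1 and 5 already connected.
2–5 (14): skip — 2 and 5 already connected.
3–7 (16): skip — 3 and 7 already connected.
3–5 (17): skip — 3 and 5 already connected.
1–8 (18): skip — 1 and 8 already connected.
4–6 (20): add — endpoints in different components.
MST edge set: {1–3, 7–9, 5–8, 1–9, 5–6, 2–8, 7–8, 4–6}.
Of the listed edges, {} are in the MST → 0.

0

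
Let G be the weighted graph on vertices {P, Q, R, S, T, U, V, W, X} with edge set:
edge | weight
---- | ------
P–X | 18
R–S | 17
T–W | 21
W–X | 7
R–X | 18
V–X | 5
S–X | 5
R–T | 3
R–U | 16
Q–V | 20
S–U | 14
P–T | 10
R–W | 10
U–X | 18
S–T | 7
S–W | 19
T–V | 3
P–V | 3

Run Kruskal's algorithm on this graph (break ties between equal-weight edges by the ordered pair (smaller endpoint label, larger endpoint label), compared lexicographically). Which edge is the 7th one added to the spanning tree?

Kruskal: consider edges lightest-first.
P–V (3): add — endpoints in different components.
R–T (3): add — endpoints in different components.
T–V (3): add — endpoints in different components.
S–X (5): add — endpoints in different components.
V–X (5): add — endpoints in different components.
S–T (7): skip — S and T already connected.
W–X (7): add — endpoints in different components.
P–T (10): skip — P and T already connected.
R–W (10): skip — W and R already connected.
S–U (14): add — endpoints in different components.
R–U (16): skip — R and U already connected.
R–S (17): skip — R and S already connected.
P–X (18): skip — P and X already connected.
R–X (18): skip — R and X already connected.
U–X (18): skip — X and U already connected.
S–W (19): skip — W and S already connected.
Q–V (20): add — endpoints in different components.
The 7th edge added is S–U.

S-U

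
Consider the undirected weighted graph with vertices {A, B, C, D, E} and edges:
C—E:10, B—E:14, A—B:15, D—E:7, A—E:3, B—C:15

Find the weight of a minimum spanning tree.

34

Grow the tree from A using Prim:
Step 1: frontier [A—E 3, A—B 15] → take A—E (3); add E.
Step 2: frontier [A—B 15, D—E 7, C—E 10, B—E 14] → take D—E (7); add D.
Step 3: frontier [A—B 15, C—E 10, B—E 14] → take C—E (10); add C.
Step 4: frontier [A—B 15, B—C 15, B—E 14] → take B—E (14); add B.
MST edges: A—E, D—E, C—E, B—E; total weight 3+7+10+14 = 34.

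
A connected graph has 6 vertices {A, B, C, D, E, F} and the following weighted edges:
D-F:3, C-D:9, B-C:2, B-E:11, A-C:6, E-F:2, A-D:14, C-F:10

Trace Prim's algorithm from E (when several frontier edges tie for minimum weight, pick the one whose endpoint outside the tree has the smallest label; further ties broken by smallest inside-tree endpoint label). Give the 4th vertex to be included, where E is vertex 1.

C

Grow the tree from E using Prim:
Step 1: cheapest edge leaving the tree is E-F (2); add F.
Step 2: cheapest edge leaving the tree is D-F (3); add D.
Step 3: cheapest edge leaving the tree is C-D (9); add C.
Step 4: cheapest edge leaving the tree is B-C (2); add B.
Step 5: cheapest edge leaving the tree is A-C (6); add A.
Vertex order: E, F, D, C, B, A. The 4th vertex is C.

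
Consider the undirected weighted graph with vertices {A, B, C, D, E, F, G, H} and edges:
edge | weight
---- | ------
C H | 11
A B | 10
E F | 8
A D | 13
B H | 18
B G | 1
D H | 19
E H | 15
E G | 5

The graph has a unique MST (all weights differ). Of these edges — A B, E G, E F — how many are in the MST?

3

Kruskal: consider edges lightest-first.
B G (1): add — endpoints in different components.
E G (5): add — endpoints in different components.
E F (8): add — endpoints in different components.
A B (10): add — endpoints in different components.
C H (11): add — endpoints in different components.
A D (13): add — endpoints in different components.
E H (15): add — endpoints in different components.
MST edge set: {B G, E G, E F, A B, C H, A D, E H}.
Of the listed edges, {A B, E G, E F} are in the MST → 3.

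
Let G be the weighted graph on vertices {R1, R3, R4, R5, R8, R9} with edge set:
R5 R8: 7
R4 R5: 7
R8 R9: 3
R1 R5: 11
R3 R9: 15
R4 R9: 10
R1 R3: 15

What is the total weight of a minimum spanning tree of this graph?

43

Kruskal: consider edges lightest-first.
R8 R9 (3): add — endpoints in different components.
R4 R5 (7): add — endpoints in different components.
R5 R8 (7): add — endpoints in different components.
R4 R9 (10): skip — R9 and R4 already connected.
R1 R5 (11): add — endpoints in different components.
R1 R3 (15): add — endpoints in different components.
MST edges: R8 R9, R4 R5, R5 R8, R1 R5, R1 R3; total weight 3+7+7+11+15 = 43.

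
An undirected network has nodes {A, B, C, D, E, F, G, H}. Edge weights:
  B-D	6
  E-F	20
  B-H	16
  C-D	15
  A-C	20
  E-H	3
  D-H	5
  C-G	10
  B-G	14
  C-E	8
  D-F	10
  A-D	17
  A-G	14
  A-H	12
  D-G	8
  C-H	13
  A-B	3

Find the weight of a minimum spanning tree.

43

Grow the tree from D using Prim:
Step 1: cheapest edge leaving the tree is D-H (5); add H.
Step 2: cheapest edge leaving the tree is E-H (3); add E.
Step 3: cheapest edge leaving the tree is B-D (6); add B.
Step 4: cheapest edge leaving the tree is A-B (3); add A.
Step 5: cheapest edge leaving the tree is C-E (8); add C.
Step 6: cheapest edge leaving the tree is D-G (8); add G.
Step 7: cheapest edge leaving the tree is D-F (10); add F.
MST edges: D-H, E-H, B-D, A-B, C-E, D-G, D-F; total weight 5+3+6+3+8+8+10 = 43.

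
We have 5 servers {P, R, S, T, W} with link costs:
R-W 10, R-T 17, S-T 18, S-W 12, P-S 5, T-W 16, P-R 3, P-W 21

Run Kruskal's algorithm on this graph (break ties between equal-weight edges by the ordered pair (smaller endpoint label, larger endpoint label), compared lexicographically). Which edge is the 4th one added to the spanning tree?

Sort edges by weight, then run Kruskal:
P-R (3): add — endpoints in different components.
P-S (5): add — endpoints in different components.
R-W (10): add — endpoints in different components.
S-W (12): skip — W and S already connected.
T-W (16): add — endpoints in different components.
The 4th edge added is T-W.

T-W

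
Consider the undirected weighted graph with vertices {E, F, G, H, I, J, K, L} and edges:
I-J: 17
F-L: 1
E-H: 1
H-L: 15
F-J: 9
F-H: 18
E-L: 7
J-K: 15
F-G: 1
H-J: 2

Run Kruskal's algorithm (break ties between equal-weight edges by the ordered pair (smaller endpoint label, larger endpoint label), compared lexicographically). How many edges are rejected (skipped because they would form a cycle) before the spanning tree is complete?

2

Sort edges by weight, then run Kruskal:
E-H (1): add — endpoints in different components.
F-G (1): add — endpoints in different components.
F-L (1): add — endpoints in different components.
H-J (2): add — endpoints in different components.
E-L (7): add — endpoints in different components.
F-J (9): skip — F and J already connected.
H-L (15): skip — H and L already connected.
J-K (15): add — endpoints in different components.
I-J (17): add — endpoints in different components.
Edges rejected before the tree was complete: 2.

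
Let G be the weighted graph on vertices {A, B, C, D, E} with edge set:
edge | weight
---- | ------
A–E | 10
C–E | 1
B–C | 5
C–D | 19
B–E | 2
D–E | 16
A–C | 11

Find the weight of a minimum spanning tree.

29

Sort edges by weight, then run Kruskal:
C–E (1): add — endpoints in different components.
B–E (2): add — endpoints in different components.
B–C (5): skip — B and C already connected.
A–E (10): add — endpoints in different components.
A–C (11): skip — A and C already connected.
D–E (16): add — endpoints in different components.
MST edges: C–E, B–E, A–E, D–E; total weight 1+2+10+16 = 29.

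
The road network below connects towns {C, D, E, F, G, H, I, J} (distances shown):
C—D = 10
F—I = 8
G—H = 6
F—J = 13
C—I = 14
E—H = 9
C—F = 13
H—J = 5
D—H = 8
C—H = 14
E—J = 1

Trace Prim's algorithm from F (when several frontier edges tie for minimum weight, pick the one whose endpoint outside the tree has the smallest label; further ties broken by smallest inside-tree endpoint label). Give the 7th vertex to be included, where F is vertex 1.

Prim's algorithm from F:
Step 1: cheapest edge leaving the tree is F—I (8); add I.
Step 2: cheapest edge leaving the tree is C—F (13); add C.
Step 3: cheapest edge leaving the tree is C—D (10); add D.
Step 4: cheapest edge leaving the tree is D—H (8); add H.
Step 5: cheapest edge leaving the tree is H—J (5); add J.
Step 6: cheapest edge leaving the tree is E—J (1); add E.
Step 7: cheapest edge leaving the tree is G—H (6); add G.
Vertex order: F, I, C, D, H, J, E, G. The 7th vertex is E.

E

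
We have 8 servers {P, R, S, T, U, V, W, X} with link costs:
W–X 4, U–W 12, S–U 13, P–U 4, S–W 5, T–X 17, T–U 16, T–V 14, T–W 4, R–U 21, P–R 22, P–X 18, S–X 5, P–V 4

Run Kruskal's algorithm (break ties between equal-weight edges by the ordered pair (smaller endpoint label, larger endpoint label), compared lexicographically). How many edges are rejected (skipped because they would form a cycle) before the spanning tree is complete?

6

Kruskal's algorithm — process edges by increasing weight (ties by edge label):
P–U (4): add — endpoints in different components.
P–V (4): add — endpoints in different components.
T–W (4): add — endpoints in different components.
W–X (4): add — endpoints in different components.
S–W (5): add — endpoints in different components.
S–X (5): skip — X and S already connected.
U–W (12): add — endpoints in different components.
S–U (13): skip — U and S already connected.
T–V (14): skip — T and V already connected.
T–U (16): skip — T and U already connected.
T–X (17): skip — X and T already connected.
P–X (18): skip — X and P already connected.
R–U (21): add — endpoints in different components.
Edges rejected before the tree was complete: 6.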